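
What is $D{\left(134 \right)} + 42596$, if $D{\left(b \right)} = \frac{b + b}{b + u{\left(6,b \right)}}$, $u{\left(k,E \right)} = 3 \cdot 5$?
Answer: $\frac{6347072}{149} \approx 42598.0$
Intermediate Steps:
$u{\left(k,E \right)} = 15$
$D{\left(b \right)} = \frac{2 b}{15 + b}$ ($D{\left(b \right)} = \frac{b + b}{b + 15} = \frac{2 b}{15 + b}$)
$D{\left(134 \right)} + 42596 = 2 \cdot 134 \frac{1}{15 + 134} + 42596 = 2 \cdot 134 \cdot \frac{1}{149} + 42596 = \frac{268}{149} + 42596 = \frac{6347072}{149}$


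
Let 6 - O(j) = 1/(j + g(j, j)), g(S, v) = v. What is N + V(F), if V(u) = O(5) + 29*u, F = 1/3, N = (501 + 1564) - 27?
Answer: 61607/30 ≈ 2053.6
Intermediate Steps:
O(j) = 6 - 1/(2*j) (O(j) = 6 - 1/(j + j) = 6 - 1/(2*j))
N = 2038 (N = 2065 - 27 = 2038)
F = 1/3 ≈ 0.33333
V(u) = 59/10 + 29*u (V(u) = (6 - 1/2/5) + 29*u = (6 - 1/2*1/5) + 29*u = (6 - 1/10) + 29*u = 59/10 + 29*u)
N + V(F) = 2038 + (59/10 + 29*(1/3)) = 2038 + (59/10 + 29/3) = 2038 + 467/30 = 61607/30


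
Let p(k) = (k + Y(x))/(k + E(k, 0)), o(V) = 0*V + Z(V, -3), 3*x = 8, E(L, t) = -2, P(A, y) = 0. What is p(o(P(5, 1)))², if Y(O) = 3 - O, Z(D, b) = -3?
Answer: 64/225 ≈ 0.28444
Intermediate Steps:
x = 8/3 (x = (⅓)*8 = 8/3 ≈ 2.6667)
o(V) = -3 (o(V) = 0*V - 3 = 0 - 3 = -3)
p(k) = (⅓ + k)/(-2 + k) (p(k) = (k + (3 - 1*8/3))/(k - 2) = (k + (3 - 8/3))/(-2 + k) = (k + ⅓)/(-2 + k) = (⅓ + k)/(-2 + k))
p(o(P(5, 1)))² = ((⅓ - 3)/(-2 - 3))² = (-8/3/(-5))² = (-⅕*(-8/3))² = (8/15)² = 64/225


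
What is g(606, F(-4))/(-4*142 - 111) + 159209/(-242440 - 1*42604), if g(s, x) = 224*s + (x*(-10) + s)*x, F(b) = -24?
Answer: -33013582271/193544876 ≈ -170.57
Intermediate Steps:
g(s, x) = 224*s + x*(s - 10*x) (g(s, x) = 224*s + (-10*x + s)*x = 224*s + (s - 10*x)*x = 224*s + x*(s - 10*x))
g(606, F(-4))/(-4*142 - 111) + 159209/(-242440 - 1*42604) = (-10*(-24)**2 + 224*606 + 606*(-24))/(-4*142 - 111) + 159209/(-242440 - 1*42604) = (-10*576 + 135744 - 14544)/(-568 - 111) + 159209/(-242440 - 42604) = (-5760 + 135744 - 14544)/(-679) + 159209/(-285044) = 115440*(-1/679) + 159209*(-1/285044) = -115440/679 - 159209/285044 = -33013582271/193544876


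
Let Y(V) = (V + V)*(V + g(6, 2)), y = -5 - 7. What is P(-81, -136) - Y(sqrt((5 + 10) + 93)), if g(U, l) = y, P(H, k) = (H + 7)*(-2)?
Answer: -68 + 144*sqrt(3) ≈ 181.42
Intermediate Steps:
y = -12
P(H, k) = -14 - 2*H (P(H, k) = (7 + H)*(-2) = -14 - 2*H)
g(U, l) = -12
Y(V) = 2*V*(-12 + V) (Y(V) = (V + V)*(V - 12) = (2*V)*(-12 + V) = 2*V*(-12 + V))
P(-81, -136) - Y(sqrt((5 + 10) + 93)) = (-14 - 2*(-81)) - 2*sqrt((5 + 10) + 93)*(-12 + sqrt((5 + 10) + 93)) = (-14 + 162) - 2*sqrt(15 + 93)*(-12 + sqrt(15 + 93)) = 148 - 2*sqrt(108)*(-12 + sqrt(108)) = 148 - 2*6*sqrt(3)*(-12 + 6*sqrt(3)) = 148 - 12*sqrt(3)*(-12 + 6*sqrt(3))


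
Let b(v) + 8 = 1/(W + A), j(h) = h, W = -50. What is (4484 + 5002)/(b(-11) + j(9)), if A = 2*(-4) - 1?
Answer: 279837/29 ≈ 9649.5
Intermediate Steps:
A = -9 (A = -8 - 1 = -9)
b(v) = -473/59 (b(v) = -8 + 1/(-50 - 9) = -8 + 1/(-59) = -8 - 1/59 = -473/59)
(4484 + 5002)/(b(-11) + j(9)) = (4484 + 5002)/(-473/59 + 9) = 9486/(58/59) = 9486*(59/58) = 279837/29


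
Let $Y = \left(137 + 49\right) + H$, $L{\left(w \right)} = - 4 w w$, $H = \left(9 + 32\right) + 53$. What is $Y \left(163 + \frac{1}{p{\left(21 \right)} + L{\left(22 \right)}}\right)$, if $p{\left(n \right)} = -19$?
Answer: $\frac{17845184}{391} \approx 45640.0$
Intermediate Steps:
$H = 94$ ($H = 41 + 53 = 94$)
$L{\left(w \right)} = - 4 w^{2}$
$Y = 280$ ($Y = \left(137 + 49\right) + 94 = 186 + 94 = 280$)
$Y \left(163 + \frac{1}{p{\left(21 \right)} + L{\left(22 \right)}}\right) = 280 \left(163 + \frac{1}{-19 - 4 \cdot 22^{2}}\right) = 280 \left(163 + \frac{1}{-19 - 1936}\right) = 280 \left(163 + \frac{1}{-1955}\right) = 280 \left(163 - \frac{1}{1955}\right) = 280 \cdot \frac{318664}{1955} = \frac{17845184}{391}$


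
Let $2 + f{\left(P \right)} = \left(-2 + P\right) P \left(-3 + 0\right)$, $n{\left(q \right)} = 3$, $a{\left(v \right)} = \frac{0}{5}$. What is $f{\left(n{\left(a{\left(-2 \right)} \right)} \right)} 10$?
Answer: $-110$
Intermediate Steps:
$a{\left(v \right)} = 0$ ($a{\left(v \right)} = 0 \cdot \frac{1}{5} = 0$)
$f{\left(P \right)} = -2 - 3 P \left(-2 + P\right)$ ($f{\left(P \right)} = -2 + \left(-2 + P\right) P \left(-3 + 0\right) = -2 + \left(-2 + P\right) P \left(-3\right) = -2 + \left(-2 + P\right) \left(- 3 P\right) = -2 - 3 P \left(-2 + P\right)$)
$f{\left(n{\left(a{\left(-2 \right)} \right)} \right)} 10 = \left(-2 - 3 \cdot 3^{2} + 6 \cdot 3\right) 10 = \left(-2 - 27 + 18\right) 10 = \left(-11\right) 10 = -110$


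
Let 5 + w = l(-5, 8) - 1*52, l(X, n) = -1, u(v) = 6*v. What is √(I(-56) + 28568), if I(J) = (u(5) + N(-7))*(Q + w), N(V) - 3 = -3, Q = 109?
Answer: √30098 ≈ 173.49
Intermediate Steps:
N(V) = 0 (N(V) = 3 - 3 = 0)
w = -58 (w = -5 + (-1 - 1*52) = -5 + (-1 - 52) = -5 - 53 = -58)
I(J) = 1530 (I(J) = (6*5 + 0)*(109 - 58) = (30 + 0)*51 = 30*51 = 1530)
√(I(-56) + 28568) = √(1530 + 28568) = √30098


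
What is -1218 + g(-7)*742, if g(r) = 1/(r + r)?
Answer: -1271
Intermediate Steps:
g(r) = 1/(2*r)
-1218 + g(-7)*742 = -1218 + ((½)/(-7))*742 = -1218 + ((½)*(-⅐))*742 = -1218 - 1/14*742 = -1218 - 53 = -1271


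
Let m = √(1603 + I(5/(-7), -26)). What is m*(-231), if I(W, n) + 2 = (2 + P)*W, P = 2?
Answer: -99*√8701 ≈ -9234.6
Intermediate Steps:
I(W, n) = -2 + 4*W (I(W, n) = -2 + (2 + 2)*W = -2 + 4*W)
m = 3*√8701/7 (m = √(1603 + (-2 + 4*(5/(-7)))) = √(1603 + (-2 + 4*(5*(-⅐)))) = √(1603 + (-2 + 4*(-5/7))) = √(1603 + (-2 - 20/7)) = √(1603 - 34/7) = √(11187/7) = 3*√8701/7 ≈ 39.977)
m*(-231) = (3*√8701/7)*(-231) = -99*√8701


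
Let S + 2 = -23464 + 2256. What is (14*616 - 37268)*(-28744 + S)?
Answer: 1430882376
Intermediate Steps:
S = -21210 (S = -2 + (-23464 + 2256) = -2 - 21208 = -21210)
(14*616 - 37268)*(-28744 + S) = (14*616 - 37268)*(-28744 - 21210) = (8624 - 37268)*(-49954) = -28644*(-49954) = 1430882376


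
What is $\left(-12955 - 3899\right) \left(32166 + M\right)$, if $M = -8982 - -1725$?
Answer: $-419816286$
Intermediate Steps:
$M = -7257$ ($M = -8982 + 1725 = -7257$)
$\left(-12955 - 3899\right) \left(32166 + M\right) = \left(-12955 - 3899\right) \left(32166 - 7257\right) = \left(-16854\right) 24909 = -419816286$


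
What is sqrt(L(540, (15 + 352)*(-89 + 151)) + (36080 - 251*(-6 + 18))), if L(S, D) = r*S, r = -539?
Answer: 2*I*sqrt(64498) ≈ 507.93*I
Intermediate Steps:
L(S, D) = -539*S
sqrt(L(540, (15 + 352)*(-89 + 151)) + (36080 - 251*(-6 + 18))) = sqrt(-539*540 + (36080 - 251*(-6 + 18))) = sqrt(-291060 + (36080 - 251*12)) = sqrt(-291060 + (36080 - 3012)) = sqrt(-291060 + 33068) = sqrt(-257992) = 2*I*sqrt(64498)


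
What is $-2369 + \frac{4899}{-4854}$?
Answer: $- \frac{3834675}{1618} \approx -2370.0$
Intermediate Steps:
$-2369 + \frac{4899}{-4854} = -2369 + 4899 \left(- \frac{1}{4854}\right) = -2369 - \frac{1633}{1618} = - \frac{3834675}{1618}$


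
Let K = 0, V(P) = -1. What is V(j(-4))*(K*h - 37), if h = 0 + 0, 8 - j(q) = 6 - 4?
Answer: 37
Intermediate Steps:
j(q) = 6 (j(q) = 8 - (6 - 4) = 8 - 1*2 = 8 - 2 = 6)
h = 0
V(j(-4))*(K*h - 37) = -(0*0 - 37) = -(0 - 37) = -1*(-37) = 37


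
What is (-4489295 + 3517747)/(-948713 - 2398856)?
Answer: 971548/3347569 ≈ 0.29023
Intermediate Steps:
(-4489295 + 3517747)/(-948713 - 2398856) = -971548/(-3347569) = -971548*(-1/3347569) = 971548/3347569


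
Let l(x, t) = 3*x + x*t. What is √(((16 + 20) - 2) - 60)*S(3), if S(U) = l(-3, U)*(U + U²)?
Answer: -216*I*√26 ≈ -1101.4*I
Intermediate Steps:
l(x, t) = 3*x + t*x
S(U) = (-9 - 3*U)*(U + U²) (S(U) = (-3*(3 + U))*(U + U²) = (-9 - 3*U)*(U + U²))
√(((16 + 20) - 2) - 60)*S(3) = √(((16 + 20) - 2) - 60)*(3*3*(1 + 3)*(-3 - 1*3)) = √((36 - 2) - 60)*(3*3*4*(-3 - 3)) = √(34 - 60)*(3*3*4*(-6)) = √(-26)*(-216) = (I*√26)*(-216) = -216*I*√26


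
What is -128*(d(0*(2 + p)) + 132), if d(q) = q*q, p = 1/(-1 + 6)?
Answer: -16896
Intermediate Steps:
p = ⅕ (p = 1/5 = ⅕ ≈ 0.20000)
d(q) = q²
-128*(d(0*(2 + p)) + 132) = -128*((0*(2 + ⅕))² + 132) = -128*((0*(11/5))² + 132) = -128*(0² + 132) = -128*(0 + 132) = -128*132 = -16896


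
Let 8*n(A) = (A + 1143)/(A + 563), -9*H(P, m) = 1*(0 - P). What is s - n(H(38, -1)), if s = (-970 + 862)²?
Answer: 95269487/8168 ≈ 11664.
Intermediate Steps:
H(P, m) = P/9 (H(P, m) = -(0 - P)/9 = -(-P)/9 = -(-1)*P/9 = P/9)
n(A) = (1143 + A)/(8*(563 + A)) (n(A) = ((A + 1143)/(A + 563))/8 = ((1143 + A)/(563 + A))/8 = (1143 + A)/(8*(563 + A)))
s = 11664 (s = (-108)² = 11664)
s - n(H(38, -1)) = 11664 - (1143 + (⅑)*38)/(8*(563 + (⅑)*38)) = 11664 - (1143 + 38/9)/(8*(563 + 38/9)) = 11664 - 10325/(8*5105/9*9) = 11664 - 9*10325/(8*5105*9) = 11664 - 1*2065/8168 = 11664 - 2065/8168 = 95269487/8168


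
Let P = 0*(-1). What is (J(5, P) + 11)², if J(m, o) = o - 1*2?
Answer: 81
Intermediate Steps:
P = 0
J(m, o) = -2 + o (J(m, o) = o - 2 = -2 + o)
(J(5, P) + 11)² = ((-2 + 0) + 11)² = (-2 + 11)² = 9² = 81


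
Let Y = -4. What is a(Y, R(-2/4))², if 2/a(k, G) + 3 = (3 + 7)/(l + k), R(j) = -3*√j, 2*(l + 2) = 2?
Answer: 4/25 ≈ 0.16000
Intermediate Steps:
l = -1 (l = -2 + (½)*2 = -2 + 1 = -1)
a(k, G) = 2/(-3 + 10/(-1 + k)) (a(k, G) = 2/(-3 + (3 + 7)/(-1 + k)) = 2/(-3 + 10/(-1 + k)))
a(Y, R(-2/4))² = (2*(1 - 1*(-4))/(-13 + 3*(-4)))² = (2*(1 + 4)/(-13 - 12))² = (2*5/(-25))² = (2*(-1/25)*5)² = (-⅖)² = 4/25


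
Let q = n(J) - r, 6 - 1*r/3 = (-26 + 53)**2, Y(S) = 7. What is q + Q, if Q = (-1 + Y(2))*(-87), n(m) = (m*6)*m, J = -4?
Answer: 1743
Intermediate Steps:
n(m) = 6*m**2 (n(m) = (6*m)*m = 6*m**2)
r = -2169 (r = 18 - 3*(-26 + 53)**2 = 18 - 3*27**2 = 18 - 3*729 = 18 - 2187 = -2169)
q = 2265 (q = 6*(-4)**2 - 1*(-2169) = 6*16 + 2169 = 96 + 2169 = 2265)
Q = -522 (Q = (-1 + 7)*(-87) = 6*(-87) = -522)
q + Q = 2265 - 522 = 1743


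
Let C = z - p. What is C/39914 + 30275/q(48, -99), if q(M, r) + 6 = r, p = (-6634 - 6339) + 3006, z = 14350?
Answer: -34452659/119742 ≈ -287.72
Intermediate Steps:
p = -9967 (p = -12973 + 3006 = -9967)
q(M, r) = -6 + r
C = 24317 (C = 14350 - 1*(-9967) = 14350 + 9967 = 24317)
C/39914 + 30275/q(48, -99) = 24317/39914 + 30275/(-6 - 99) = 24317*(1/39914) + 30275/(-105) = 24317/39914 + 30275*(-1/105) = 24317/39914 - 865/3 = -34452659/119742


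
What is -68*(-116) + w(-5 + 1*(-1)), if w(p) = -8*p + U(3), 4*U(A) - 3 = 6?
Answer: 31753/4 ≈ 7938.3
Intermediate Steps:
U(A) = 9/4 (U(A) = ¾ + (¼)*6 = ¾ + 3/2 = 9/4)
w(p) = 9/4 - 8*p (w(p) = -8*p + 9/4 = 9/4 - 8*p)
-68*(-116) + w(-5 + 1*(-1)) = -68*(-116) + (9/4 - 8*(-5 + 1*(-1))) = 7888 + (9/4 - 8*(-5 - 1)) = 7888 + (9/4 - 8*(-6)) = 7888 + (9/4 + 48) = 7888 + 201/4 = 31753/4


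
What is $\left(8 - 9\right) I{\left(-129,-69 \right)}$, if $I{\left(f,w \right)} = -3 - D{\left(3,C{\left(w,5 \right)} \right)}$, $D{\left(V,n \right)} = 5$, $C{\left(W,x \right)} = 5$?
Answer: $8$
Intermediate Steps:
$I{\left(f,w \right)} = -8$ ($I{\left(f,w \right)} = -3 - 5 = -8$)
$\left(8 - 9\right) I{\left(-129,-69 \right)} = \left(8 - 9\right) \left(-8\right) = \left(-1\right) \left(-8\right) = 8$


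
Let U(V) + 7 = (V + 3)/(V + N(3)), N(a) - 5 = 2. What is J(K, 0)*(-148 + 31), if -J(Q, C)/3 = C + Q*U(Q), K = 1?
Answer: -4563/2 ≈ -2281.5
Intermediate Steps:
N(a) = 7 (N(a) = 5 + 2 = 7)
U(V) = -7 + (3 + V)/(7 + V) (U(V) = -7 + (V + 3)/(V + 7) = -7 + (3 + V)/(7 + V))
J(Q, C) = -3*C - 6*Q*(-23 - 3*Q)/(7 + Q) (J(Q, C) = -3*(C + Q*(2*(-23 - 3*Q)/(7 + Q))) = -3*(C + 2*Q*(-23 - 3*Q)/(7 + Q)) = -3*C - 6*Q*(-23 - 3*Q)/(7 + Q))
J(K, 0)*(-148 + 31) = (3*(-1*0*(7 + 1) + 2*1*(23 + 3*1))/(7 + 1))*(-148 + 31) = (3*(-1*0*8 + 2*1*(23 + 3))/8)*(-117) = (3*(⅛)*(0 + 2*1*26))*(-117) = (3*(⅛)*(0 + 52))*(-117) = (3*(⅛)*52)*(-117) = (39/2)*(-117) = -4563/2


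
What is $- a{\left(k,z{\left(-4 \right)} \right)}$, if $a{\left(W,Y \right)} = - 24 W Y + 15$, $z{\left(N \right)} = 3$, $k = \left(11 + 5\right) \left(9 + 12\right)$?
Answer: $24177$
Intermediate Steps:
$k = 336$ ($k = 16 \cdot 21 = 336$)
$a{\left(W,Y \right)} = 15 - 24 W Y$ ($a{\left(W,Y \right)} = - 24 W Y + 15 = 15 - 24 W Y$)
$- a{\left(k,z{\left(-4 \right)} \right)} = - (15 - 8064 \cdot 3) = - (15 - 24192) = \left(-1\right) \left(-24177\right) = 24177$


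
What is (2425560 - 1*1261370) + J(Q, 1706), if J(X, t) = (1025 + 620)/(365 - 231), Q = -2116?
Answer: 156003105/134 ≈ 1.1642e+6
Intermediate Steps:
J(X, t) = 1645/134
(2425560 - 1*1261370) + J(Q, 1706) = (2425560 - 1*1261370) + 1645/134 = (2425560 - 1261370) + 1645/134 = 1164190 + 1645/134 = 156003105/134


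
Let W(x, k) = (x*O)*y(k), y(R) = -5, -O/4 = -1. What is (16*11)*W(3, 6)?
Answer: -10560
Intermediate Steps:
O = 4 (O = -4*(-1) = 4)
W(x, k) = -20*x (W(x, k) = (x*4)*(-5) = (4*x)*(-5) = -20*x)
(16*11)*W(3, 6) = (16*11)*(-20*3) = 176*(-60) = -10560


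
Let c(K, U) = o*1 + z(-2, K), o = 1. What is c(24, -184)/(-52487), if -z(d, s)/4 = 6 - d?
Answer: 31/52487 ≈ 0.00059062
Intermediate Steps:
z(d, s) = -24 + 4*d (z(d, s) = -4*(6 - d) = -24 + 4*d)
c(K, U) = -31 (c(K, U) = 1*1 + (-24 + 4*(-2)) = 1 + (-24 - 8) = 1 - 32 = -31)
c(24, -184)/(-52487) = -31/(-52487) = -31*(-1/52487) = 31/52487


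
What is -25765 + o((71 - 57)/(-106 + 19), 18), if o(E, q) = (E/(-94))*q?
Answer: -35117653/1363 ≈ -25765.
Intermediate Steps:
o(E, q) = -E*q/94 (o(E, q) = (E*(-1/94))*q = (-E/94)*q = -E*q/94)
-25765 + o((71 - 57)/(-106 + 19), 18) = -25765 - 1/94*(71 - 57)/(-106 + 19)*18 = -25765 - 1/94*14/(-87)*18 = -25765 - 1/94*14*(-1/87)*18 = -25765 - 1/94*(-14/87)*18 = -25765 + 42/1363 = -35117653/1363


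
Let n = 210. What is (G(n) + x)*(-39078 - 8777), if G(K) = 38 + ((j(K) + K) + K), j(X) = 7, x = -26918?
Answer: 1265908315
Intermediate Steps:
G(K) = 45 + 2*K (G(K) = 38 + ((7 + K) + K) = 38 + (7 + 2*K) = 45 + 2*K)
(G(n) + x)*(-39078 - 8777) = ((45 + 2*210) - 26918)*(-39078 - 8777) = ((45 + 420) - 26918)*(-47855) = (465 - 26918)*(-47855) = -26453*(-47855) = 1265908315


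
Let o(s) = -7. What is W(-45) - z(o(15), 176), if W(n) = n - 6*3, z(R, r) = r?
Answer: -239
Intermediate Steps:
W(n) = -18 + n (W(n) = n - 18 = -18 + n)
W(-45) - z(o(15), 176) = (-18 - 45) - 1*176 = -63 - 176 = -239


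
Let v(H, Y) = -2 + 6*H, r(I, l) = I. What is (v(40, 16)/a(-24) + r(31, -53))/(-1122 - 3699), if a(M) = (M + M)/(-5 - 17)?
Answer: -1681/57852 ≈ -0.029057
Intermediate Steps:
a(M) = -M/11 (a(M) = (2*M)/(-22) = (2*M)*(-1/22) = -M/11)
(v(40, 16)/a(-24) + r(31, -53))/(-1122 - 3699) = ((-2 + 6*40)/((-1/11*(-24))) + 31)/(-1122 - 3699) = ((-2 + 240)/(24/11) + 31)/(-4821) = (238*(11/24) + 31)*(-1/4821) = (1309/12 + 31)*(-1/4821) = (1681/12)*(-1/4821) = -1681/57852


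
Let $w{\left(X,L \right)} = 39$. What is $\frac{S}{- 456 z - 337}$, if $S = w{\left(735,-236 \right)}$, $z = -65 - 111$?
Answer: $\frac{39}{79919} \approx 0.00048799$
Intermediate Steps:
$z = -176$
$S = 39$
$\frac{S}{- 456 z - 337} = \frac{39}{\left(-456\right) \left(-176\right) - 337} = \frac{39}{80256 - 337} = \frac{39}{79919}$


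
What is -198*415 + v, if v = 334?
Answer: -81836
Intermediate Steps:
-198*415 + v = -198*415 + 334 = -82170 + 334 = -81836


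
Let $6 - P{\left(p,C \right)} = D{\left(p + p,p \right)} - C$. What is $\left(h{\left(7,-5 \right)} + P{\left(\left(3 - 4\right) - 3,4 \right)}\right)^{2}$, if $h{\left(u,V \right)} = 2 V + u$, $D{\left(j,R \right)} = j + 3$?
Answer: $144$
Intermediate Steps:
$D{\left(j,R \right)} = 3 + j$
$h{\left(u,V \right)} = u + 2 V$
$P{\left(p,C \right)} = 3 + C - 2 p$ ($P{\left(p,C \right)} = 6 - \left(\left(3 + \left(p + p\right)\right) - C\right) = 6 - \left(\left(3 + 2 p\right) - C\right) = 6 - \left(3 - C + 2 p\right) = 3 + C - 2 p$)
$\left(h{\left(7,-5 \right)} + P{\left(\left(3 - 4\right) - 3,4 \right)}\right)^{2} = \left(\left(7 + 2 \left(-5\right)\right) + \left(3 + 4 - 2 \left(\left(3 - 4\right) - 3\right)\right)\right)^{2} = \left(\left(7 - 10\right) + \left(3 + 4 - 2 \left(-1 - 3\right)\right)\right)^{2} = \left(-3 + \left(3 + 4 - -8\right)\right)^{2} = \left(-3 + \left(3 + 4 + 8\right)\right)^{2} = \left(-3 + 15\right)^{2} = 12^{2} = 144$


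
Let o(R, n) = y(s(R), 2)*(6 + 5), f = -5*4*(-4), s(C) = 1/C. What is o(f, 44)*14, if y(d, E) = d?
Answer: 77/40 ≈ 1.9250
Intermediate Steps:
s(C) = 1/C
f = 80 (f = -20*(-4) = 80)
o(R, n) = 11/R (o(R, n) = (6 + 5)/R = 11/R)
o(f, 44)*14 = (11/80)*14 = 77/40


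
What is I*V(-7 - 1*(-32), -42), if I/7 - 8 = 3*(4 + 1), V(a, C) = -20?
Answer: -3220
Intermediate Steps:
I = 161 (I = 56 + 7*(3*(4 + 1)) = 56 + 7*(3*5) = 56 + 7*15 = 56 + 105 = 161)
I*V(-7 - 1*(-32), -42) = 161*(-20) = -3220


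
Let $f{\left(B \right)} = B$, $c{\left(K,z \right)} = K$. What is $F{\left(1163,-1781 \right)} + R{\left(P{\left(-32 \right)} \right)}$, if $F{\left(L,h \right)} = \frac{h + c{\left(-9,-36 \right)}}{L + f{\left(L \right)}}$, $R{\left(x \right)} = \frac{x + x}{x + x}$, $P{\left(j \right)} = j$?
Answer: $\frac{268}{1163} \approx 0.23044$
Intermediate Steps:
$R{\left(x \right)} = 1$ ($R{\left(x \right)} = \frac{2 x}{2 x} = 2 x \frac{1}{2 x} = 1$)
$F{\left(L,h \right)} = \frac{-9 + h}{2 L}$ ($F{\left(L,h \right)} = \frac{h - 9}{L + L} = \frac{-9 + h}{2 L}$)
$F{\left(1163,-1781 \right)} + R{\left(P{\left(-32 \right)} \right)} = \frac{-9 - 1781}{2 \cdot 1163} + 1 = \frac{1}{2} \cdot \frac{1}{1163} \left(-1790\right) + 1 = - \frac{895}{1163} + 1 = \frac{268}{1163}$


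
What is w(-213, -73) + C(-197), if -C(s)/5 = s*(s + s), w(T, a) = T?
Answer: -388303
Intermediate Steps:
C(s) = -10*s² (C(s) = -5*s*(s + s) = -5*s*2*s = -10*s²)
w(-213, -73) + C(-197) = -213 - 10*(-197)² = -213 - 10*38809 = -213 - 388090 = -388303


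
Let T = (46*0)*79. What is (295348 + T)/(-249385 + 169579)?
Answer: -3142/849 ≈ -3.7008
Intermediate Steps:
T = 0 (T = 0*79 = 0)
(295348 + T)/(-249385 + 169579) = (295348 + 0)/(-249385 + 169579) = 295348/(-79806) = 295348*(-1/79806) = -3142/849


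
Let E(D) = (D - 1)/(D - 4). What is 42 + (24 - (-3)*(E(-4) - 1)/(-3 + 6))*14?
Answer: 1491/4 ≈ 372.75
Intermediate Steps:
E(D) = (-1 + D)/(-4 + D)
42 + (24 - (-3)*(E(-4) - 1)/(-3 + 6))*14 = 42 + (24 - (-3)*((-1 - 4)/(-4 - 4) - 1)/(-3 + 6))*14 = 42 + (24 - (-3)*(-5/(-8) - 1)/3)*14 = 42 + (24 - (-3)*(-⅛*(-5) - 1)*(⅓))*14 = 42 + (24 - (-3)*(5/8 - 1)*(⅓))*14 = 42 + (24 - (-3)*(-3/8*⅓))*14 = 42 + (24 - (-3)*(-1)/8)*14 = 42 + (24 - 1*3/8)*14 = 42 + (24 - 3/8)*14 = 42 + (189/8)*14 = 42 + 1323/4 = 1491/4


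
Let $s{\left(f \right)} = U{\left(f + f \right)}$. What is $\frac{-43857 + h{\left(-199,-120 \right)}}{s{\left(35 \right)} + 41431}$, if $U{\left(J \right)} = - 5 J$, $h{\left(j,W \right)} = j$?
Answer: $- \frac{44056}{41081} \approx -1.0724$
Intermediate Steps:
$s{\left(f \right)} = - 10 f$ ($s{\left(f \right)} = - 5 \left(f + f\right) = - 5 \cdot 2 f = - 10 f$)
$\frac{-43857 + h{\left(-199,-120 \right)}}{s{\left(35 \right)} + 41431} = \frac{-43857 - 199}{\left(-10\right) 35 + 41431} = - \frac{44056}{-350 + 41431} = - \frac{44056}{41081}$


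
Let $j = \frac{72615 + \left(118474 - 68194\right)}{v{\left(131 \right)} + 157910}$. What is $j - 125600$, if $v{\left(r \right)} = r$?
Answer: $- \frac{19849826705}{158041} \approx -1.256 \cdot 10^{5}$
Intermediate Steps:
$j = \frac{122895}{158041}$ ($j = \frac{72615 + \left(118474 - 68194\right)}{131 + 157910} = \frac{72615 + \left(118474 - 68194\right)}{158041} = \left(72615 + 50280\right) \frac{1}{158041} = 122895 \cdot \frac{1}{158041} = \frac{122895}{158041} \approx 0.77761$)
$j - 125600 = \frac{122895}{158041} - 125600 = - \frac{19849826705}{158041}$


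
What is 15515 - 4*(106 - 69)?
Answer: 15367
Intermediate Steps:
15515 - 4*(106 - 69) = 15515 - 4*37 = 15515 - 1*148 = 15515 - 148 = 15367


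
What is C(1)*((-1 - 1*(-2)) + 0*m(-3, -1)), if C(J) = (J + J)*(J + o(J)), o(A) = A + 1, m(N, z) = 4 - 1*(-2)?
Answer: 6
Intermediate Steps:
m(N, z) = 6 (m(N, z) = 4 + 2 = 6)
o(A) = 1 + A
C(J) = 2*J*(1 + 2*J) (C(J) = (J + J)*(J + (1 + J)) = (2*J)*(1 + 2*J) = 2*J*(1 + 2*J))
C(1)*((-1 - 1*(-2)) + 0*m(-3, -1)) = (2*1*(1 + 2*1))*((-1 - 1*(-2)) + 0*6) = (2*1*(1 + 2))*((-1 + 2) + 0) = (2*1*3)*(1 + 0) = 6*1 = 6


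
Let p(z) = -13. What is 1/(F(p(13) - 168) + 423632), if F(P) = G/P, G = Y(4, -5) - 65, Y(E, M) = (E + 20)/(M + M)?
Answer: 905/383387297 ≈ 2.3605e-6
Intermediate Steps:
Y(E, M) = (20 + E)/(2*M) (Y(E, M) = (20 + E)/((2*M)) = (20 + E)*(1/(2*M)) = (20 + E)/(2*M))
G = -337/5 (G = (½)*(20 + 4)/(-5) - 65 = (½)*(-⅕)*24 - 65 = -12/5 - 65 = -337/5 ≈ -67.400)
F(P) = -337/(5*P)
1/(F(p(13) - 168) + 423632) = 1/(-337/(5*(-13 - 168)) + 423632) = 1/(-337/5/(-181) + 423632) = 1/(-337/5*(-1/181) + 423632) = 1/(337/905 + 423632) = 1/(383387297/905) = 905/383387297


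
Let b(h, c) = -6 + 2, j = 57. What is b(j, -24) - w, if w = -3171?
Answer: 3167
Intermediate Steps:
b(h, c) = -4
b(j, -24) - w = -4 - 1*(-3171) = -4 + 3171 = 3167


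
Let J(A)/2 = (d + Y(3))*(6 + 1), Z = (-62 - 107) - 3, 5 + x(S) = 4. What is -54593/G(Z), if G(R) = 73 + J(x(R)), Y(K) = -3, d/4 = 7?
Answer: -54593/423 ≈ -129.06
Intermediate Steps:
d = 28 (d = 4*7 = 28)
x(S) = -1 (x(S) = -5 + 4 = -1)
Z = -172 (Z = -169 - 3 = -172)
J(A) = 350 (J(A) = 2*((28 - 3)*(6 + 1)) = 2*(25*7) = 2*175 = 350)
G(R) = 423 (G(R) = 73 + 350 = 423)
-54593/G(Z) = -54593/423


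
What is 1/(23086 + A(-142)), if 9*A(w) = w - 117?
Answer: 9/207515 ≈ 4.3370e-5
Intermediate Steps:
A(w) = -13 + w/9 (A(w) = (w - 117)/9 = (-117 + w)/9 = -13 + w/9)
1/(23086 + A(-142)) = 1/(23086 + (-13 + (⅑)*(-142))) = 1/(23086 + (-13 - 142/9)) = 1/(23086 - 259/9) = 1/(207515/9) = 9/207515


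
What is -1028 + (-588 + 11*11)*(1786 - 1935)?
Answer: 68555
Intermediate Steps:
-1028 + (-588 + 11*11)*(1786 - 1935) = -1028 + (-588 + 121)*(-149) = -1028 - 467*(-149) = -1028 + 69583 = 68555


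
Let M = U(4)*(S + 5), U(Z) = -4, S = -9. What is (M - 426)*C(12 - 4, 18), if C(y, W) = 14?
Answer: -5740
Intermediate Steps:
M = 16 (M = -4*(-9 + 5) = -4*(-4) = 16)
(M - 426)*C(12 - 4, 18) = (16 - 426)*14 = -410*14 = -5740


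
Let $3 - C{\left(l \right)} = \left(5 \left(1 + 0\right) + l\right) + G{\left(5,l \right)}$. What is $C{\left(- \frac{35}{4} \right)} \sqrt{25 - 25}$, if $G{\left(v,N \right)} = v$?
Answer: $0$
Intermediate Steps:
$C{\left(l \right)} = -7 - l$ ($C{\left(l \right)} = 3 - \left(\left(5 \left(1 + 0\right) + l\right) + 5\right) = 3 - \left(\left(5 \cdot 1 + l\right) + 5\right) = 3 - \left(\left(5 + l\right) + 5\right) = 3 - \left(10 + l\right) = -7 - l$)
$C{\left(- \frac{35}{4} \right)} \sqrt{25 - 25} = \left(-7 - - \frac{35}{4}\right) \sqrt{25 - 25} = \left(-7 - \left(-35\right) \frac{1}{4}\right) \sqrt{0} = \left(-7 - - \frac{35}{4}\right) 0 = \left(-7 + \frac{35}{4}\right) 0 = \frac{7}{4} \cdot 0 = 0$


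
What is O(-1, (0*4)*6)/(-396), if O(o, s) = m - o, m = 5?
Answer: -1/66 ≈ -0.015152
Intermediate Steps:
O(o, s) = 5 - o
O(-1, (0*4)*6)/(-396) = (5 - 1*(-1))/(-396) = (5 + 1)*(-1/396) = 6*(-1/396) = -1/66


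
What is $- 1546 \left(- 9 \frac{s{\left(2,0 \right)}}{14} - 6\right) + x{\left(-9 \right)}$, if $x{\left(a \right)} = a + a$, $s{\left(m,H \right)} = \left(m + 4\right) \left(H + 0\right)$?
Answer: $9258$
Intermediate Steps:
$s{\left(m,H \right)} = H \left(4 + m\right)$ ($s{\left(m,H \right)} = \left(4 + m\right) H = H \left(4 + m\right)$)
$x{\left(a \right)} = 2 a$
$- 1546 \left(- 9 \frac{s{\left(2,0 \right)}}{14} - 6\right) + x{\left(-9 \right)} = - 1546 \left(- 9 \frac{0 \left(4 + 2\right)}{14} - 6\right) + 2 \left(-9\right) = - 1546 \left(- 9 \cdot 0 \cdot 6 \cdot \frac{1}{14} - 6\right) - 18 = - 1546 \left(- 9 \cdot 0 \cdot \frac{1}{14} - 6\right) - 18 = - 1546 \left(\left(-9\right) 0 - 6\right) - 18 = - 1546 \left(0 - 6\right) - 18 = \left(-1546\right) \left(-6\right) - 18 = 9276 - 18 = 9258$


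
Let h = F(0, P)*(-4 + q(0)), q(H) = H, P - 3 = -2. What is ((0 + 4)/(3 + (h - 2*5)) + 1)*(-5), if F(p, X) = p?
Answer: -15/7 ≈ -2.1429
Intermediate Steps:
P = 1 (P = 3 - 2 = 1)
h = 0 (h = 0*(-4 + 0) = 0*(-4) = 0)
((0 + 4)/(3 + (h - 2*5)) + 1)*(-5) = ((0 + 4)/(3 + (0 - 2*5)) + 1)*(-5) = (4/(3 + (0 - 10)) + 1)*(-5) = (4/(3 - 10) + 1)*(-5) = (4/(-7) + 1)*(-5) = (4*(-⅐) + 1)*(-5) = (-4/7 + 1)*(-5) = (3/7)*(-5) = -15/7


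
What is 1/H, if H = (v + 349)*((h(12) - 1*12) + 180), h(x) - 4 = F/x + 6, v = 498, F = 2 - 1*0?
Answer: 6/905443 ≈ 6.6266e-6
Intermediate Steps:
F = 2 (F = 2 + 0 = 2)
h(x) = 10 + 2/x (h(x) = 4 + (2/x + 6) = 4 + (6 + 2/x) = 10 + 2/x)
H = 905443/6 (H = (498 + 349)*(((10 + 2/12) - 1*12) + 180) = 847*(((10 + 2*(1/12)) - 12) + 180) = 847*(((10 + ⅙) - 12) + 180) = 847*((61/6 - 12) + 180) = 847*(-11/6 + 180) = 847*(1069/6) = 905443/6 ≈ 1.5091e+5)
1/H = 1/(905443/6) = 6/905443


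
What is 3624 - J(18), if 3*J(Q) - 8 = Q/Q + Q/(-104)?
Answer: 188295/52 ≈ 3621.1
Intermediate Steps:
J(Q) = 3 - Q/312 (J(Q) = 8/3 + (Q/Q + Q/(-104))/3 = 8/3 + (1 + Q*(-1/104))/3 = 8/3 + (1 - Q/104)/3 = 8/3 + (1/3 - Q/312) = 3 - Q/312)
3624 - J(18) = 3624 - (3 - 1/312*18) = 3624 - (3 - 3/52) = 3624 - 1*153/52 = 3624 - 153/52 = 188295/52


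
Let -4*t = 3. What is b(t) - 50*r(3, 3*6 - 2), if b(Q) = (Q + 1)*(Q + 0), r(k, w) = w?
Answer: -12803/16 ≈ -800.19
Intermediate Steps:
t = -¾ (t = -¼*3 = -¾ ≈ -0.75000)
b(Q) = Q*(1 + Q) (b(Q) = (1 + Q)*Q = Q*(1 + Q))
b(t) - 50*r(3, 3*6 - 2) = -3*(1 - ¾)/4 - 50*(3*6 - 2) = -¾*¼ - 50*(18 - 2) = -3/16 - 50*16 = -3/16 - 800 = -12803/16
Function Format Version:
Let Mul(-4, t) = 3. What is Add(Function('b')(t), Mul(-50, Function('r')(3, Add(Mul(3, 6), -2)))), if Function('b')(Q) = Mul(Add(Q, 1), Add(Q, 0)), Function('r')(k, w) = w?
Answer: Rational(-12803, 16) ≈ -800.19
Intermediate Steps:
t = Rational(-3, 4) (t = Mul(Rational(-1, 4), 3) = Rational(-3, 4) ≈ -0.75000)
Function('b')(Q) = Mul(Q, Add(1, Q)) (Function('b')(Q) = Mul(Add(1, Q), Q) = Mul(Q, Add(1, Q)))
Add(Function('b')(t), Mul(-50, Function('r')(3, Add(Mul(3, 6), -2)))) = Add(Mul(Rational(-3, 4), Add(1, Rational(-3, 4))), Mul(-50, Add(Mul(3, 6), -2))) = Add(Mul(Rational(-3, 4), Rational(1, 4)), Mul(-50, Add(18, -2))) = Add(Rational(-3, 16), Mul(-50, 16)) = Add(Rational(-3, 16), -800) = Rational(-12803, 16)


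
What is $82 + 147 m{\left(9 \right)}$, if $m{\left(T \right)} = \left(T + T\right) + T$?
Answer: $4051$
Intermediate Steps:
$m{\left(T \right)} = 3 T$ ($m{\left(T \right)} = 2 T + T = 3 T$)
$82 + 147 m{\left(9 \right)} = 82 + 147 \cdot 3 \cdot 9 = 82 + 147 \cdot 27 = 82 + 3969 = 4051$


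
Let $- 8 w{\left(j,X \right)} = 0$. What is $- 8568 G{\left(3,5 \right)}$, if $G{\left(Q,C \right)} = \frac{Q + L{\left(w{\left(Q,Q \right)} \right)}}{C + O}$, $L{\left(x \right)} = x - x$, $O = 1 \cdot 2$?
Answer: $-3672$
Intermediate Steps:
$O = 2$
$w{\left(j,X \right)} = 0$ ($w{\left(j,X \right)} = \left(- \frac{1}{8}\right) 0 = 0$)
$L{\left(x \right)} = 0$
$G{\left(Q,C \right)} = \frac{Q}{2 + C}$ ($G{\left(Q,C \right)} = \frac{Q + 0}{C + 2} = \frac{Q}{2 + C}$)
$- 8568 G{\left(3,5 \right)} = - 8568 \frac{3}{2 + 5} = - 8568 \cdot \frac{3}{7} = - 8568 \cdot 3 \cdot \frac{1}{7} = \left(-8568\right) \frac{3}{7} = -3672$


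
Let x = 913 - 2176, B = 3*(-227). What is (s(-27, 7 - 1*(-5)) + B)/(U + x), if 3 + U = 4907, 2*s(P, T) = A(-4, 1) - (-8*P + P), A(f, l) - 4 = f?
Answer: -141/662 ≈ -0.21299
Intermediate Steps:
A(f, l) = 4 + f
B = -681
x = -1263
s(P, T) = 7*P/2 (s(P, T) = ((4 - 4) - (-8*P + P))/2 = (0 - (-7)*P)/2 = (0 + 7*P)/2 = (7*P)/2 = 7*P/2)
U = 4904 (U = -3 + 4907 = 4904)
(s(-27, 7 - 1*(-5)) + B)/(U + x) = ((7/2)*(-27) - 681)/(4904 - 1263) = (-189/2 - 681)/3641 = -1551/2*1/3641 = -141/662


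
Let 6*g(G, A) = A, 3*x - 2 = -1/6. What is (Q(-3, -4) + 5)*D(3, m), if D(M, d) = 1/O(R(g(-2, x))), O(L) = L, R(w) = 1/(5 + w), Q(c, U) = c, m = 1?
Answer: 551/54 ≈ 10.204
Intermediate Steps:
x = 11/18 (x = 2/3 + (-1/6)/3 = 2/3 + (-1*1/6)/3 = 2/3 + (1/3)*(-1/6) = 2/3 - 1/18 = 11/18 ≈ 0.61111)
g(G, A) = A/6
D(M, d) = 551/108 (D(M, d) = 1/(1/(5 + (1/6)*(11/18))) = 1/(1/(5 + 11/108)) = 1/(1/(551/108)) = 1/(108/551) = 551/108)
(Q(-3, -4) + 5)*D(3, m) = (-3 + 5)*(551/108) = 2*(551/108) = 551/54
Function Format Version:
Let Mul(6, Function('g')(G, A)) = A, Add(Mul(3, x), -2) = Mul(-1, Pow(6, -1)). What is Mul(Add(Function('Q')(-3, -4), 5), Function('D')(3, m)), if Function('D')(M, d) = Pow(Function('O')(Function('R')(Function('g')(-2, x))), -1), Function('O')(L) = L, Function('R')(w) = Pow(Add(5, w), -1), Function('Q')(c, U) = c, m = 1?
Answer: Rational(551, 54) ≈ 10.204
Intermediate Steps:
x = Rational(11, 18) (x = Add(Rational(2, 3), Mul(Rational(1, 3), Mul(-1, Pow(6, -1)))) = Add(Rational(2, 3), Mul(Rational(1, 3), Mul(-1, Rational(1, 6)))) = Add(Rational(2, 3), Mul(Rational(1, 3), Rational(-1, 6))) = Add(Rational(2, 3), Rational(-1, 18)) = Rational(11, 18) ≈ 0.61111)
Function('g')(G, A) = Mul(Rational(1, 6), A)
Function('D')(M, d) = Rational(551, 108) (Function('D')(M, d) = Pow(Pow(Add(5, Mul(Rational(1, 6), Rational(11, 18))), -1), -1) = Pow(Pow(Add(5, Rational(11, 108)), -1), -1) = Pow(Pow(Rational(551, 108), -1), -1) = Pow(Rational(108, 551), -1) = Rational(551, 108))
Mul(Add(Function('Q')(-3, -4), 5), Function('D')(3, m)) = Mul(Add(-3, 5), Rational(551, 108)) = Mul(2, Rational(551, 108)) = Rational(551, 54)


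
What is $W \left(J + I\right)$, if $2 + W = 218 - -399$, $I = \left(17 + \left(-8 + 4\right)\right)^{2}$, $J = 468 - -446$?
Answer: $666045$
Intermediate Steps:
$J = 914$ ($J = 468 + 446 = 914$)
$I = 169$ ($I = \left(17 - 4\right)^{2} = 13^{2} = 169$)
$W = 615$ ($W = -2 + \left(218 - -399\right) = -2 + \left(218 + 399\right) = -2 + 617 = 615$)
$W \left(J + I\right) = 615 \left(914 + 169\right) = 615 \cdot 1083 = 666045$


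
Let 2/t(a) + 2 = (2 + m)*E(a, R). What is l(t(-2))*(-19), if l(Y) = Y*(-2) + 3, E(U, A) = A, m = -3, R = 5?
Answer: -475/7 ≈ -67.857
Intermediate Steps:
t(a) = -2/7 (t(a) = 2/(-2 + (2 - 3)*5) = 2/(-2 - 1*5) = 2/(-2 - 5) = 2/(-7) = 2*(-⅐) = -2/7)
l(Y) = 3 - 2*Y (l(Y) = -2*Y + 3 = 3 - 2*Y)
l(t(-2))*(-19) = (3 - 2*(-2/7))*(-19) = (3 + 4/7)*(-19) = (25/7)*(-19) = -475/7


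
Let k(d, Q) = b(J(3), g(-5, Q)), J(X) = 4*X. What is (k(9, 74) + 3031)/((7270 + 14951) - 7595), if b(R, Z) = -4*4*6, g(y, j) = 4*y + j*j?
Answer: 2935/14626 ≈ 0.20067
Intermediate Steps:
g(y, j) = j² + 4*y (g(y, j) = 4*y + j² = j² + 4*y)
b(R, Z) = -96 (b(R, Z) = -16*6 = -96)
k(d, Q) = -96
(k(9, 74) + 3031)/((7270 + 14951) - 7595) = (-96 + 3031)/((7270 + 14951) - 7595) = 2935/(22221 - 7595) = 2935/14626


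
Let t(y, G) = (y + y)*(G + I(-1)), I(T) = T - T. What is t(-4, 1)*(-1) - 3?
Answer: 5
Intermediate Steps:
I(T) = 0
t(y, G) = 2*G*y (t(y, G) = (y + y)*(G + 0) = (2*y)*G = 2*G*y)
t(-4, 1)*(-1) - 3 = (2*1*(-4))*(-1) - 3 = -8*(-1) - 3 = 8 - 3 = 5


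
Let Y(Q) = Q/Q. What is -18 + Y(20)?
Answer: -17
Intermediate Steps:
Y(Q) = 1
-18 + Y(20) = -18 + 1 = -17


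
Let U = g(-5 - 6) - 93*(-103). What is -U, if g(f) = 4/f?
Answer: -105365/11 ≈ -9578.6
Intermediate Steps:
U = 105365/11 (U = 4/(-5 - 6) - 93*(-103) = 4/(-11) + 9579 = 4*(-1/11) + 9579 = -4/11 + 9579 = 105365/11 ≈ 9578.6)
-U = -1*105365/11 = -105365/11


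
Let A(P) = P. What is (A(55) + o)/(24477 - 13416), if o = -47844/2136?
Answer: 5803/1968858 ≈ 0.0029474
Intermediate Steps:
o = -3987/178 (o = -47844*1/2136 = -3987/178 ≈ -22.399)
(A(55) + o)/(24477 - 13416) = (55 - 3987/178)/(24477 - 13416) = (5803/178)/11061 = (5803/178)*(1/11061) = 5803/1968858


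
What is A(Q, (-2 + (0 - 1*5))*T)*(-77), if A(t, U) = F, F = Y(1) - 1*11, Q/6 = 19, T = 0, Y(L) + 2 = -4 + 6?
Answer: 847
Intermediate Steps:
Y(L) = 0 (Y(L) = -2 + (-4 + 6) = -2 + 2 = 0)
Q = 114 (Q = 6*19 = 114)
F = -11 (F = 0 - 1*11 = 0 - 11 = -11)
A(t, U) = -11
A(Q, (-2 + (0 - 1*5))*T)*(-77) = -11*(-77) = 847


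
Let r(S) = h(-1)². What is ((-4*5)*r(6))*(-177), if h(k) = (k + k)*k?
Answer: 14160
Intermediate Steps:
h(k) = 2*k² (h(k) = (2*k)*k = 2*k²)
r(S) = 4 (r(S) = (2*(-1)²)² = (2*1)² = 2² = 4)
((-4*5)*r(6))*(-177) = (-4*5*4)*(-177) = -20*4*(-177) = -80*(-177) = 14160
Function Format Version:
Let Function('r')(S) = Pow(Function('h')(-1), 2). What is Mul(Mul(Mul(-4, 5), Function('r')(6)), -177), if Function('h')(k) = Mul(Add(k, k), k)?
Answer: 14160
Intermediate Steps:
Function('h')(k) = Mul(2, Pow(k, 2)) (Function('h')(k) = Mul(Mul(2, k), k) = Mul(2, Pow(k, 2)))
Function('r')(S) = 4 (Function('r')(S) = Pow(Mul(2, Pow(-1, 2)), 2) = Pow(Mul(2, 1), 2) = Pow(2, 2) = 4)
Mul(Mul(Mul(-4, 5), Function('r')(6)), -177) = Mul(Mul(Mul(-4, 5), 4), -177) = Mul(Mul(-20, 4), -177) = Mul(-80, -177) = 14160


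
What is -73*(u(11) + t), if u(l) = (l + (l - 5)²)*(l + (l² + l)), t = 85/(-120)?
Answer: -11773951/24 ≈ -4.9058e+5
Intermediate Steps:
t = -17/24 (t = 85*(-1/120) = -17/24 ≈ -0.70833)
u(l) = (l + (-5 + l)²)*(l² + 2*l) (u(l) = (l + (-5 + l)²)*(l + (l + l²)) = (l + (-5 + l)²)*(l² + 2*l))
-73*(u(11) + t) = -73*(11*(50 + 11³ - 7*11² + 7*11) - 17/24) = -73*(11*(50 + 1331 - 7*121 + 77) - 17/24) = -73*(11*(50 + 1331 - 847 + 77) - 17/24) = -73*(11*611 - 17/24) = -73*(6721 - 17/24) = -73*161287/24 = -11773951/24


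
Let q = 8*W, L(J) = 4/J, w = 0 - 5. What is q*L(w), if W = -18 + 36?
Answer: -576/5 ≈ -115.20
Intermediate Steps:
W = 18
w = -5
q = 144 (q = 8*18 = 144)
q*L(w) = 144*(4/(-5)) = 144*(4*(-⅕)) = 144*(-⅘) = -576/5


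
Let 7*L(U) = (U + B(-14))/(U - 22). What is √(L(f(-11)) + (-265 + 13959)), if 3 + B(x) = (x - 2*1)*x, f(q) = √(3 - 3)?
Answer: 3*√36081430/154 ≈ 117.02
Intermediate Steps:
f(q) = 0 (f(q) = √0 = 0)
B(x) = -3 + x*(-2 + x) (B(x) = -3 + (x - 2*1)*x = -3 + (x - 2)*x = -3 + (-2 + x)*x = -3 + x*(-2 + x))
L(U) = (221 + U)/(7*(-22 + U)) (L(U) = ((U + (-3 + (-14)² - 2*(-14)))/(U - 22))/7 = ((U + (-3 + 196 + 28))/(-22 + U))/7 = ((U + 221)/(-22 + U))/7 = ((221 + U)/(-22 + U))/7 = (221 + U)/(7*(-22 + U)))
√(L(f(-11)) + (-265 + 13959)) = √((221 + 0)/(7*(-22 + 0)) + (-265 + 13959)) = √((⅐)*221/(-22) + 13694) = √((⅐)*(-1/22)*221 + 13694) = √(-221/154 + 13694) = √(2108655/154) = 3*√36081430/154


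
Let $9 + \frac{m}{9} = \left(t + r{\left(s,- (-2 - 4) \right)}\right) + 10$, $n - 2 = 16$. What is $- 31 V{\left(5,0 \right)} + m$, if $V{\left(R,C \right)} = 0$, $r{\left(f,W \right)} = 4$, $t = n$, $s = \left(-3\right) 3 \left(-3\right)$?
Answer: $207$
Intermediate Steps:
$n = 18$ ($n = 2 + 16 = 18$)
$s = 27$ ($s = \left(-9\right) \left(-3\right) = 27$)
$t = 18$
$m = 207$ ($m = -81 + 9 \left(\left(18 + 4\right) + 10\right) = -81 + 9 \left(22 + 10\right) = -81 + 9 \cdot 32 = -81 + 288 = 207$)
$- 31 V{\left(5,0 \right)} + m = \left(-31\right) 0 + 207 = 0 + 207 = 207$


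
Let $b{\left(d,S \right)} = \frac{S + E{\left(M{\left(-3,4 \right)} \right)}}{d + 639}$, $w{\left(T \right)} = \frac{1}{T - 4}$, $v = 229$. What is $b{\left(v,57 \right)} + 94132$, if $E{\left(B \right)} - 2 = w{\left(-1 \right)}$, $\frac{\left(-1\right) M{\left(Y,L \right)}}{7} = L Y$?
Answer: $\frac{29180941}{310} \approx 94132.0$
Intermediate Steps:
$M{\left(Y,L \right)} = - 7 L Y$
$w{\left(T \right)} = \frac{1}{-4 + T}$
$E{\left(B \right)} = \frac{9}{5}$ ($E{\left(B \right)} = 2 + \frac{1}{-4 - 1} = 2 + \frac{1}{-5} = 2 - \frac{1}{5} = \frac{9}{5}$)
$b{\left(d,S \right)} = \frac{\frac{9}{5} + S}{639 + d}$ ($b{\left(d,S \right)} = \frac{S + \frac{9}{5}}{d + 639} = \frac{\frac{9}{5} + S}{639 + d}$)
$b{\left(v,57 \right)} + 94132 = \frac{\frac{9}{5} + 57}{639 + 229} + 94132 = \frac{1}{868} \cdot \frac{294}{5} + 94132 = \frac{21}{310} + 94132 = \frac{29180941}{310}$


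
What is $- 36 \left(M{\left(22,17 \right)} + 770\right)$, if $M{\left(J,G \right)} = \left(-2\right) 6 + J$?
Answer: $-28080$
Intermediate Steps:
$M{\left(J,G \right)} = -12 + J$
$- 36 \left(M{\left(22,17 \right)} + 770\right) = - 36 \left(\left(-12 + 22\right) + 770\right) = - 36 \left(10 + 770\right) = \left(-36\right) 780 = -28080$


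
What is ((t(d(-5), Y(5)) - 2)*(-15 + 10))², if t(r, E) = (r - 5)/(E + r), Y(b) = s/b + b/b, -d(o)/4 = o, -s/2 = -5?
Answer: 24025/529 ≈ 45.416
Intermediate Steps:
s = 10 (s = -2*(-5) = 10)
d(o) = -4*o
Y(b) = 1 + 10/b (Y(b) = 10/b + b/b = 10/b + 1 = 1 + 10/b)
t(r, E) = (-5 + r)/(E + r)
((t(d(-5), Y(5)) - 2)*(-15 + 10))² = (((-5 - 4*(-5))/((10 + 5)/5 - 4*(-5)) - 2)*(-15 + 10))² = (((-5 + 20)/((⅕)*15 + 20) - 2)*(-5))² = ((15/(3 + 20) - 2)*(-5))² = ((15/23 - 2)*(-5))² = (-31/23*(-5))² = (155/23)² = 24025/529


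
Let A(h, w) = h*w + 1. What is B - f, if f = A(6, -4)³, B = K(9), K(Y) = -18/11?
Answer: 133819/11 ≈ 12165.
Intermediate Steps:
K(Y) = -18/11 (K(Y) = -18*1/11 = -18/11)
B = -18/11 ≈ -1.6364
A(h, w) = 1 + h*w
f = -12167 (f = (1 + 6*(-4))³ = (1 - 24)³ = (-23)³ = -12167)
B - f = -18/11 - 1*(-12167) = -18/11 + 12167 = 133819/11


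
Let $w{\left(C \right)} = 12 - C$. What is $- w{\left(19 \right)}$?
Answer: $7$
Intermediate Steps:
$- w{\left(19 \right)} = - (12 - 19) = \left(-1\right) \left(-7\right) = 7$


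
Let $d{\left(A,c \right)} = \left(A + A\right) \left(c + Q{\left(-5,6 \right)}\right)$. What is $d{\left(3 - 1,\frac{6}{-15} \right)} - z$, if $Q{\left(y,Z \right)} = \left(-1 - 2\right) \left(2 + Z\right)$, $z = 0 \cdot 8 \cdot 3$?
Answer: $- \frac{488}{5} \approx -97.6$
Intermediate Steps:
$z = 0$ ($z = 0 \cdot 3 = 0$)
$Q{\left(y,Z \right)} = -6 - 3 Z$ ($Q{\left(y,Z \right)} = - 3 \left(2 + Z\right) = -6 - 3 Z$)
$d{\left(A,c \right)} = 2 A \left(-24 + c\right)$ ($d{\left(A,c \right)} = \left(A + A\right) \left(c - 24\right) = 2 A \left(c - 24\right) = 2 A \left(-24 + c\right)$)
$d{\left(3 - 1,\frac{6}{-15} \right)} - z = 2 \left(3 - 1\right) \left(-24 + \frac{6}{-15}\right) - 0 = 2 \left(3 - 1\right) \left(-24 + 6 \left(- \frac{1}{15}\right)\right) + 0 = 2 \cdot 2 \left(-24 - \frac{2}{5}\right) + 0 = 2 \cdot 2 \left(- \frac{122}{5}\right) + 0 = - \frac{488}{5} + 0 = - \frac{488}{5}$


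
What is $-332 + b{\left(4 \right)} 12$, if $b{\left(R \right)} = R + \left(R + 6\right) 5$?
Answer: $316$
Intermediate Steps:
$b{\left(R \right)} = 30 + 6 R$ ($b{\left(R \right)} = R + \left(6 + R\right) 5 = R + \left(30 + 5 R\right) = 30 + 6 R$)
$-332 + b{\left(4 \right)} 12 = -332 + \left(30 + 6 \cdot 4\right) 12 = -332 + \left(30 + 24\right) 12 = -332 + 54 \cdot 12 = -332 + 648 = 316$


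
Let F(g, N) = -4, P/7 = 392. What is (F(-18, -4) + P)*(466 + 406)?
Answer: 2389280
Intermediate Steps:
P = 2744 (P = 7*392 = 2744)
(F(-18, -4) + P)*(466 + 406) = (-4 + 2744)*(466 + 406) = 2740*872 = 2389280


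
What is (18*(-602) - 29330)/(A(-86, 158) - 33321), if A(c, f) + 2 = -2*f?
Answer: 40166/33639 ≈ 1.1940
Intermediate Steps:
A(c, f) = -2 - 2*f
(18*(-602) - 29330)/(A(-86, 158) - 33321) = (18*(-602) - 29330)/((-2 - 2*158) - 33321) = (-10836 - 29330)/((-2 - 316) - 33321) = -40166/(-318 - 33321) = -40166/(-33639) = -40166*(-1/33639) = 40166/33639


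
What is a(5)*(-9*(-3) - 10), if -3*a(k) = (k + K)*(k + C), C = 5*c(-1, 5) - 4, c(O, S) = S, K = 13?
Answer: -2652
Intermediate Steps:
C = 21 (C = 5*5 - 4 = 25 - 4 = 21)
a(k) = -(13 + k)*(21 + k)/3 (a(k) = -(k + 13)*(k + 21)/3 = -(13 + k)*(21 + k)/3)
a(5)*(-9*(-3) - 10) = (-91 - 34/3*5 - 1/3*5**2)*(-9*(-3) - 10) = (-91 - 170/3 - 1/3*25)*(27 - 10) = (-91 - 170/3 - 25/3)*17 = -156*17 = -2652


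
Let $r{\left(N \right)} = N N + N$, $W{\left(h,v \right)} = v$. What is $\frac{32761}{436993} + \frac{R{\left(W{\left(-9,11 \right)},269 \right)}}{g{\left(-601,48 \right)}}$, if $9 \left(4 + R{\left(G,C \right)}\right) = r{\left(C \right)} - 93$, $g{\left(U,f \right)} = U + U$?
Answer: $- \frac{10442673665}{1575796758} \approx -6.6269$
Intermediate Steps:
$r{\left(N \right)} = N + N^{2}$ ($r{\left(N \right)} = N^{2} + N = N + N^{2}$)
$g{\left(U,f \right)} = 2 U$
$R{\left(G,C \right)} = - \frac{43}{3} + \frac{C \left(1 + C\right)}{9}$ ($R{\left(G,C \right)} = -4 + \frac{C \left(1 + C\right) - 93}{9} = -4 + \frac{-93 + C \left(1 + C\right)}{9} = -4 + \left(- \frac{31}{3} + \frac{C \left(1 + C\right)}{9}\right) = - \frac{43}{3} + \frac{C \left(1 + C\right)}{9}$)
$\frac{32761}{436993} + \frac{R{\left(W{\left(-9,11 \right)},269 \right)}}{g{\left(-601,48 \right)}} = \frac{32761}{436993} + \frac{- \frac{43}{3} + \frac{1}{9} \cdot 269 \left(1 + 269\right)}{2 \left(-601\right)} = 32761 \cdot \frac{1}{436993} + \frac{- \frac{43}{3} + \frac{1}{9} \cdot 269 \cdot 270}{-1202} = \frac{32761}{436993} + \left(- \frac{43}{3} + 8070\right) \left(- \frac{1}{1202}\right) = \frac{32761}{436993} + \frac{24167}{3} \left(- \frac{1}{1202}\right) = \frac{32761}{436993} - \frac{24167}{3606} = - \frac{10442673665}{1575796758}$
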